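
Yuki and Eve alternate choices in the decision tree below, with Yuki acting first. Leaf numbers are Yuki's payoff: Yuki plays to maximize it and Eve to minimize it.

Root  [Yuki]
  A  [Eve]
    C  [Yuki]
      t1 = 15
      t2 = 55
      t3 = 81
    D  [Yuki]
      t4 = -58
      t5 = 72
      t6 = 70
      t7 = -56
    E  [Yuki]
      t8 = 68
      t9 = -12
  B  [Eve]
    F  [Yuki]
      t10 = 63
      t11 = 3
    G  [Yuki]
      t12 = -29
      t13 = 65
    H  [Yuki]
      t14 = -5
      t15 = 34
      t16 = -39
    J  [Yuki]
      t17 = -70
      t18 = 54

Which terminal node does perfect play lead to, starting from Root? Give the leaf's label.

t8

C (Yuki): max(15, 55, 81) = 81
D (Yuki): max(-58, 72, 70, -56) = 72
E (Yuki): max(68, -12) = 68
A (Eve): min(81, 72, 68) = 68
F (Yuki): max(63, 3) = 63
G (Yuki): max(-29, 65) = 65
H (Yuki): max(-5, 34, -39) = 34
J (Yuki): max(-70, 54) = 54
B (Eve): min(63, 65, 34, 54) = 34
Root (Yuki): max(68, 34) = 68
At Root, Yuki picks A (highest: 68).
At A, Eve picks E (lowest: 68).
At E, Yuki picks t8 (highest: 68).
Terminal value 68.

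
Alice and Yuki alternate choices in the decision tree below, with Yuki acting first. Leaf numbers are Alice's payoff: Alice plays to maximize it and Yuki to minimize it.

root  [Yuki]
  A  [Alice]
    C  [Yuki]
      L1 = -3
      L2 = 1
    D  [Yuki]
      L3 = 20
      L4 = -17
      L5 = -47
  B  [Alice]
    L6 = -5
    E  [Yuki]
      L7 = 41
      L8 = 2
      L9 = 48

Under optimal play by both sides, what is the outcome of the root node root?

-3

C (Yuki): min(-3, 1) = -3
D (Yuki): min(20, -17, -47) = -47
A (Alice): max(-3, -47) = -3
E (Yuki): min(41, 2, 48) = 2
B (Alice): max(-5, 2) = 2
root (Yuki): min(-3, 2) = -3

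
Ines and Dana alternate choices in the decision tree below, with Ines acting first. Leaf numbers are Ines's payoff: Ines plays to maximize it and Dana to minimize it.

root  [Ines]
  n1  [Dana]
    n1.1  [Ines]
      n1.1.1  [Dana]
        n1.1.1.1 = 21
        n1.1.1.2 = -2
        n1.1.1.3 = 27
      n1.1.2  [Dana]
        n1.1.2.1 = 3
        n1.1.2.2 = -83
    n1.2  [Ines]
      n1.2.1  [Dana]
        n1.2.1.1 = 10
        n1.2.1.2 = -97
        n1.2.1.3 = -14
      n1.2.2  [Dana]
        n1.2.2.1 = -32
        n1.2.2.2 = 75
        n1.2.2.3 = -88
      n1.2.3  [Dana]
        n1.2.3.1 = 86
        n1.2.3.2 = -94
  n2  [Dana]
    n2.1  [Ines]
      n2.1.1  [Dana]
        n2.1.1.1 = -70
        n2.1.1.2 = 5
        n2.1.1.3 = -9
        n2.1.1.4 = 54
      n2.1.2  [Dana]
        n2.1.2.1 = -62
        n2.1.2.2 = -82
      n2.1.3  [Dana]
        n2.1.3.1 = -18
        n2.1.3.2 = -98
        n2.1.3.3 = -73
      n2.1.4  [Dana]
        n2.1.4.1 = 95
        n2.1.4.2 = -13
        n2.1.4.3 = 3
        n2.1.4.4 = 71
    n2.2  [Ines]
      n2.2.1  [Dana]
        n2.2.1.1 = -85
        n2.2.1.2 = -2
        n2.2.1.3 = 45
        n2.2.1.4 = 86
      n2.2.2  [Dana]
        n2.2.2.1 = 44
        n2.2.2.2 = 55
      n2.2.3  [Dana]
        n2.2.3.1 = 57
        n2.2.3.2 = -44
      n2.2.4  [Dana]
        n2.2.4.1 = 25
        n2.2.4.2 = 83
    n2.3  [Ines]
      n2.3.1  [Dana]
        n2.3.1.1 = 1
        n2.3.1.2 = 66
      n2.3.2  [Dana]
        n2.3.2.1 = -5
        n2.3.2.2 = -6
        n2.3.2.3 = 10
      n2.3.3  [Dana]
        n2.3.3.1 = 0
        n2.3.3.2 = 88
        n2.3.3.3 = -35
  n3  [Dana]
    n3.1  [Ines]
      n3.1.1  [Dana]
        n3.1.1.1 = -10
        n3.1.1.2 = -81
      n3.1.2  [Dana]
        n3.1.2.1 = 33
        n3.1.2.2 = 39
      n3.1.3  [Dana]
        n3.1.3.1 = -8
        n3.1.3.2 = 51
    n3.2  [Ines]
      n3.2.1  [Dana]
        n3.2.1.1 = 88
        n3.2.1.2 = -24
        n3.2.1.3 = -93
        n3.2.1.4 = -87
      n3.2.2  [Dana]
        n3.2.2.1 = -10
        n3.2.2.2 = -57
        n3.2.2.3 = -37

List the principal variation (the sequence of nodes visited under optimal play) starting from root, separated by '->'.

n1.1.1 (Dana): min(21, -2, 27) = -2
n1.1.2 (Dana): min(3, -83) = -83
n1.1 (Ines): max(-2, -83) = -2
n1.2.1 (Dana): min(10, -97, -14) = -97
n1.2.2 (Dana): min(-32, 75, -88) = -88
n1.2.3 (Dana): min(86, -94) = -94
n1.2 (Ines): max(-97, -88, -94) = -88
n1 (Dana): min(-2, -88) = -88
n2.1.1 (Dana): min(-70, 5, -9, 54) = -70
n2.1.2 (Dana): min(-62, -82) = -82
n2.1.3 (Dana): min(-18, -98, -73) = -98
n2.1.4 (Dana): min(95, -13, 3, 71) = -13
n2.1 (Ines): max(-70, -82, -98, -13) = -13
n2.2.1 (Dana): min(-85, -2, 45, 86) = -85
n2.2.2 (Dana): min(44, 55) = 44
n2.2.3 (Dana): min(57, -44) = -44
n2.2.4 (Dana): min(25, 83) = 25
n2.2 (Ines): max(-85, 44, -44, 25) = 44
n2.3.1 (Dana): min(1, 66) = 1
n2.3.2 (Dana): min(-5, -6, 10) = -6
n2.3.3 (Dana): min(0, 88, -35) = -35
n2.3 (Ines): max(1, -6, -35) = 1
n2 (Dana): min(-13, 44, 1) = -13
n3.1.1 (Dana): min(-10, -81) = -81
n3.1.2 (Dana): min(33, 39) = 33
n3.1.3 (Dana): min(-8, 51) = -8
n3.1 (Ines): max(-81, 33, -8) = 33
n3.2.1 (Dana): min(88, -24, -93, -87) = -93
n3.2.2 (Dana): min(-10, -57, -37) = -57
n3.2 (Ines): max(-93, -57) = -57
n3 (Dana): min(33, -57) = -57
root (Ines): max(-88, -13, -57) = -13
At root, Ines picks n2 (highest: -13).
At n2, Dana picks n2.1 (lowest: -13).
At n2.1, Ines picks n2.1.4 (highest: -13).
At n2.1.4, Dana picks n2.1.4.2 (lowest: -13).
Terminal value -13.

root -> n2 -> n2.1 -> n2.1.4 -> n2.1.4.2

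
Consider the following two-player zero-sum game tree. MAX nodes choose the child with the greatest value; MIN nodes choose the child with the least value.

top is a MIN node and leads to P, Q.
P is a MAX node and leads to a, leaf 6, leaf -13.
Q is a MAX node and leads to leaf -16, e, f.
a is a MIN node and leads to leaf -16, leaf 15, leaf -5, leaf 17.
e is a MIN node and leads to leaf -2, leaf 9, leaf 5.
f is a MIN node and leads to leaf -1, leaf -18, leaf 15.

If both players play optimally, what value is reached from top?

-2

a (MIN): min(-16, 15, -5, 17) = -16
P (MAX): max(-16, 6, -13) = 6
e (MIN): min(-2, 9, 5) = -2
f (MIN): min(-1, -18, 15) = -18
Q (MAX): max(-16, -2, -18) = -2
top (MIN): min(6, -2) = -2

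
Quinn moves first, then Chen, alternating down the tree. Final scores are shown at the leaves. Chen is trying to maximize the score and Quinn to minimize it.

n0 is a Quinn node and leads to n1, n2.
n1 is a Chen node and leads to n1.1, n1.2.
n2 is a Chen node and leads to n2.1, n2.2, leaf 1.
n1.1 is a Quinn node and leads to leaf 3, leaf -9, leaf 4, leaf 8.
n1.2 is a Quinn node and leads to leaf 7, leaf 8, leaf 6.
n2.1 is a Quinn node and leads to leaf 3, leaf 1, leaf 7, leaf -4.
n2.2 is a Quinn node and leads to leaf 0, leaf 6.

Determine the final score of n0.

1

n1.1 (Quinn): min(3, -9, 4, 8) = -9
n1.2 (Quinn): min(7, 8, 6) = 6
n1 (Chen): max(-9, 6) = 6
n2.1 (Quinn): min(3, 1, 7, -4) = -4
n2.2 (Quinn): min(0, 6) = 0
n2 (Chen): max(-4, 0, 1) = 1
n0 (Quinn): min(6, 1) = 1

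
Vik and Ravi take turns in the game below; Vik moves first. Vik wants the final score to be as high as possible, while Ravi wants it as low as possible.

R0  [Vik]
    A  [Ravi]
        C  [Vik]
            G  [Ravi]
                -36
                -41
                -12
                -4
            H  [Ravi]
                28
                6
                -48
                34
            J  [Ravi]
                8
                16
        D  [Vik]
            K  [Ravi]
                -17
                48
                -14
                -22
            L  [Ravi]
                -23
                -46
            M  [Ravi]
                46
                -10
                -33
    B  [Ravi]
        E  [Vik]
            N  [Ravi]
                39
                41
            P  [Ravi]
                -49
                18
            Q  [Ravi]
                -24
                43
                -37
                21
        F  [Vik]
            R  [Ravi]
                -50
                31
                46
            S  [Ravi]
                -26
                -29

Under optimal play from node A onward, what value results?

-22

G (Ravi): min(-36, -41, -12, -4) = -41
H (Ravi): min(28, 6, -48, 34) = -48
J (Ravi): min(8, 16) = 8
C (Vik): max(-41, -48, 8) = 8
K (Ravi): min(-17, 48, -14, -22) = -22
L (Ravi): min(-23, -46) = -46
M (Ravi): min(46, -10, -33) = -33
D (Vik): max(-22, -46, -33) = -22
A (Ravi): min(8, -22) = -22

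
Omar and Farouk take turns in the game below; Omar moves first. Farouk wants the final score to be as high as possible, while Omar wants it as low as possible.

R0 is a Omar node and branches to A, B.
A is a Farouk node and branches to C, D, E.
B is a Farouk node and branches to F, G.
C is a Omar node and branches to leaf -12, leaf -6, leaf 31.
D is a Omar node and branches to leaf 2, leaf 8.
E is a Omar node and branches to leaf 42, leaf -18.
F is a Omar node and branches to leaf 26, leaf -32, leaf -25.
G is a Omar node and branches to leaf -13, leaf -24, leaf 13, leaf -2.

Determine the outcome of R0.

-24

C (Omar): min(-12, -6, 31) = -12
D (Omar): min(2, 8) = 2
E (Omar): min(42, -18) = -18
A (Farouk): max(-12, 2, -18) = 2
F (Omar): min(26, -32, -25) = -32
G (Omar): min(-13, -24, 13, -2) = -24
B (Farouk): max(-32, -24) = -24
R0 (Omar): min(2, -24) = -24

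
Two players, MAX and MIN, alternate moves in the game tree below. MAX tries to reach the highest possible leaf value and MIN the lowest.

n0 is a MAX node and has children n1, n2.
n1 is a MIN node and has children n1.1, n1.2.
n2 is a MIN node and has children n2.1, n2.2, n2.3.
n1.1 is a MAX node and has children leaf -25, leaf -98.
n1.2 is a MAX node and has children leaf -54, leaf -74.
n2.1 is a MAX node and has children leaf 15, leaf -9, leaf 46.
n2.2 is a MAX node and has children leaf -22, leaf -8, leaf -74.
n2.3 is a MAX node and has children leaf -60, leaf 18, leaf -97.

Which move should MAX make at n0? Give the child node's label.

n2

n1.1 (MAX): max(-25, -98) = -25
n1.2 (MAX): max(-54, -74) = -54
n1 (MIN): min(-25, -54) = -54
n2.1 (MAX): max(15, -9, 46) = 46
n2.2 (MAX): max(-22, -8, -74) = -8
n2.3 (MAX): max(-60, 18, -97) = 18
n2 (MIN): min(46, -8, 18) = -8
n0 (MAX): max(-54, -8) = -8
MAX at n0 wants the highest of {n1=-54, n2=-8}, so chooses n2.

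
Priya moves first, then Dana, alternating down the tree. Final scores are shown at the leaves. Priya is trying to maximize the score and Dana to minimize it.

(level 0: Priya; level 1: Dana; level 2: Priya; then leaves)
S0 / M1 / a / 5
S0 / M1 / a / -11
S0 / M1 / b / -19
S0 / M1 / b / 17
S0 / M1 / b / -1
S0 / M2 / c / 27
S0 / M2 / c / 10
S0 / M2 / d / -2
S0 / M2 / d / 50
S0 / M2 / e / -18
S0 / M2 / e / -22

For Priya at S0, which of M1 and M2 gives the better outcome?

a (Priya): max(5, -11) = 5
b (Priya): max(-19, 17, -1) = 17
M1 (Dana): min(5, 17) = 5
c (Priya): max(27, 10) = 27
d (Priya): max(-2, 50) = 50
e (Priya): max(-18, -22) = -18
M2 (Dana): min(27, 50, -18) = -18
Priya prefers the higher value; M1=5, M2=-18. M1 is better since 5 > -18.

M1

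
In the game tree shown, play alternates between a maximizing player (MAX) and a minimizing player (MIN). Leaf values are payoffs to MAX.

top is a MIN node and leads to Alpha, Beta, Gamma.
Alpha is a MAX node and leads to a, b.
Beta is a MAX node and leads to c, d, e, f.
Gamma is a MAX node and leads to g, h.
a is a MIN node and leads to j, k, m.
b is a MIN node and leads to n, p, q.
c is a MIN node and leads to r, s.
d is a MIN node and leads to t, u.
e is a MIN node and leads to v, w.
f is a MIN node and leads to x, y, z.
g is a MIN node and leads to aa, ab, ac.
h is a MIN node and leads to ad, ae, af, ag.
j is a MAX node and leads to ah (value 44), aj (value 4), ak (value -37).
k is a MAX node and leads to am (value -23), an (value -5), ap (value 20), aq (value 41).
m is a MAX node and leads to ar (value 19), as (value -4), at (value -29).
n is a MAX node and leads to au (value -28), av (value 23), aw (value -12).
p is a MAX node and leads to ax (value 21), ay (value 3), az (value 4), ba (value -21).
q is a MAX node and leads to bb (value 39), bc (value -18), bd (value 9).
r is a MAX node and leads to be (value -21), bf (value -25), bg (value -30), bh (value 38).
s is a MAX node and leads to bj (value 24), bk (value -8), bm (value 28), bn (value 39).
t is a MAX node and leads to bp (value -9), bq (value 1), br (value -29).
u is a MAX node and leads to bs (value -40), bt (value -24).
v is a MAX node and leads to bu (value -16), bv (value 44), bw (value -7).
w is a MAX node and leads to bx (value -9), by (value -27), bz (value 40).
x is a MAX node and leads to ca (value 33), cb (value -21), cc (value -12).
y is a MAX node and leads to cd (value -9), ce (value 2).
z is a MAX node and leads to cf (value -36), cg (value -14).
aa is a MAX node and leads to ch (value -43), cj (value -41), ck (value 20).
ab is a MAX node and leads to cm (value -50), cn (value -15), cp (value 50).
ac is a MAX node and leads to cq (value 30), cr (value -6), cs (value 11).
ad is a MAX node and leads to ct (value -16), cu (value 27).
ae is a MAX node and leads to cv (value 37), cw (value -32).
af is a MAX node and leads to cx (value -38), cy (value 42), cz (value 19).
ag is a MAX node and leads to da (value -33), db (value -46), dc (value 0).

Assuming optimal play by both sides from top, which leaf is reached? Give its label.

ck

j (MAX): max(44, 4, -37) = 44
k (MAX): max(-23, -5, 20, 41) = 41
m (MAX): max(19, -4, -29) = 19
a (MIN): min(44, 41, 19) = 19
n (MAX): max(-28, 23, -12) = 23
p (MAX): max(21, 3, 4, -21) = 21
q (MAX): max(39, -18, 9) = 39
b (MIN): min(23, 21, 39) = 21
Alpha (MAX): max(19, 21) = 21
r (MAX): max(-21, -25, -30, 38) = 38
s (MAX): max(24, -8, 28, 39) = 39
c (MIN): min(38, 39) = 38
t (MAX): max(-9, 1, -29) = 1
u (MAX): max(-40, -24) = -24
d (MIN): min(1, -24) = -24
v (MAX): max(-16, 44, -7) = 44
w (MAX): max(-9, -27, 40) = 40
e (MIN): min(44, 40) = 40
x (MAX): max(33, -21, -12) = 33
y (MAX): max(-9, 2) = 2
z (MAX): max(-36, -14) = -14
f (MIN): min(33, 2, -14) = -14
Beta (MAX): max(38, -24, 40, -14) = 40
aa (MAX): max(-43, -41, 20) = 20
ab (MAX): max(-50, -15, 50) = 50
ac (MAX): max(30, -6, 11) = 30
g (MIN): min(20, 50, 30) = 20
ad (MAX): max(-16, 27) = 27
ae (MAX): max(37, -32) = 37
af (MAX): max(-38, 42, 19) = 42
ag (MAX): max(-33, -46, 0) = 0
h (MIN): min(27, 37, 42, 0) = 0
Gamma (MAX): max(20, 0) = 20
top (MIN): min(21, 40, 20) = 20
At top, MIN picks Gamma (lowest: 20).
At Gamma, MAX picks g (highest: 20).
At g, MIN picks aa (lowest: 20).
At aa, MAX picks ck (highest: 20).
Terminal value 20.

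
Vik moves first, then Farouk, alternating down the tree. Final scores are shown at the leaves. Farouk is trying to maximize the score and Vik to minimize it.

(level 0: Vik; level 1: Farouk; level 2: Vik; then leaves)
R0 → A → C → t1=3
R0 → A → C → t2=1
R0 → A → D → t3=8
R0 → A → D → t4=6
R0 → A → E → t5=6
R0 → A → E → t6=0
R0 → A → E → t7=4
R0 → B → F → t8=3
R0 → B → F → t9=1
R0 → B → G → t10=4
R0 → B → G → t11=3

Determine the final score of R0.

3

C (Vik): min(3, 1) = 1
D (Vik): min(8, 6) = 6
E (Vik): min(6, 0, 4) = 0
A (Farouk): max(1, 6, 0) = 6
F (Vik): min(3, 1) = 1
G (Vik): min(4, 3) = 3
B (Farouk): max(1, 3) = 3
R0 (Vik): min(6, 3) = 3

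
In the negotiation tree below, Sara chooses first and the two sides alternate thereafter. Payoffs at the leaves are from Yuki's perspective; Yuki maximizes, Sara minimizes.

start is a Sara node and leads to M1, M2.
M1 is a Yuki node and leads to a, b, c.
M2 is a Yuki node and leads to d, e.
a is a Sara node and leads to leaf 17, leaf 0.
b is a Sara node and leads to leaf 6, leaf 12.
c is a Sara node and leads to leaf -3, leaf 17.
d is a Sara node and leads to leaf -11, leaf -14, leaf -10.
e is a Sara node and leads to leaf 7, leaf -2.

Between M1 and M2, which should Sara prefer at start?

M2

a (Sara): min(17, 0) = 0
b (Sara): min(6, 12) = 6
c (Sara): min(-3, 17) = -3
M1 (Yuki): max(0, 6, -3) = 6
d (Sara): min(-11, -14, -10) = -14
e (Sara): min(7, -2) = -2
M2 (Yuki): max(-14, -2) = -2
Sara prefers the lower value; M1=6, M2=-2. M2 is better since -2 < 6.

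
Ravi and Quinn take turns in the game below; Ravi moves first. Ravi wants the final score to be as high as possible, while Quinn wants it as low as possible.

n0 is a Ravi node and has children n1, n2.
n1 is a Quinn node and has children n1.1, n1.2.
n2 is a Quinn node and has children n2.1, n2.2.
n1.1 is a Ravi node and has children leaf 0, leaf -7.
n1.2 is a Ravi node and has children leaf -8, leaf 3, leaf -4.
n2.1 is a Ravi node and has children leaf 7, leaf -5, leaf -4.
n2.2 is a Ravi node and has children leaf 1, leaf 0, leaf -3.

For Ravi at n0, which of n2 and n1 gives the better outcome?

n2.1 (Ravi): max(7, -5, -4) = 7
n2.2 (Ravi): max(1, 0, -3) = 1
n2 (Quinn): min(7, 1) = 1
n1.1 (Ravi): max(0, -7) = 0
n1.2 (Ravi): max(-8, 3, -4) = 3
n1 (Quinn): min(0, 3) = 0
Ravi prefers the higher value; n2=1, n1=0. n2 is better since 1 > 0.

n2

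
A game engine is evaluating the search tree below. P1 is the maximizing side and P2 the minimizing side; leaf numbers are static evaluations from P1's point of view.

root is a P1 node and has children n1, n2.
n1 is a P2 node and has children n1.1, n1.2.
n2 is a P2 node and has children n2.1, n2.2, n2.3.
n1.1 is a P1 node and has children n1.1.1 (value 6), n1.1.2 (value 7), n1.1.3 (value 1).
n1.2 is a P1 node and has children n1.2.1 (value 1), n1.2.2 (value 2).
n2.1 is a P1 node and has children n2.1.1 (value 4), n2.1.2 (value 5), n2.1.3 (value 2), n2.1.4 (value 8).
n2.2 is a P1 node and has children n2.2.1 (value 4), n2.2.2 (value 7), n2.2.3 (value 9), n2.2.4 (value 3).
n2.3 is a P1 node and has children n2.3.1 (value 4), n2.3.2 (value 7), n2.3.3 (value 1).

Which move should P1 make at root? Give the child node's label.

n1.1 (P1): max(6, 7, 1) = 7
n1.2 (P1): max(1, 2) = 2
n1 (P2): min(7, 2) = 2
n2.1 (P1): max(4, 5, 2, 8) = 8
n2.2 (P1): max(4, 7, 9, 3) = 9
n2.3 (P1): max(4, 7, 1) = 7
n2 (P2): min(8, 9, 7) = 7
root (P1): max(2, 7) = 7
P1 at root wants the highest of {n1=2, n2=7}, so chooses n2.

n2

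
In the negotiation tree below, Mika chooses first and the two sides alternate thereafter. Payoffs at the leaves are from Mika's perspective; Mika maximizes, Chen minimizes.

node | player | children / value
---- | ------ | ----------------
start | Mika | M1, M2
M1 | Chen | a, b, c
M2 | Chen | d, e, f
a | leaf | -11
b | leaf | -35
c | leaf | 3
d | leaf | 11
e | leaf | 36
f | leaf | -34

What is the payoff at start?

M1 (Chen): min(-11, -35, 3) = -35
M2 (Chen): min(11, 36, -34) = -34
start (Mika): max(-35, -34) = -34

-34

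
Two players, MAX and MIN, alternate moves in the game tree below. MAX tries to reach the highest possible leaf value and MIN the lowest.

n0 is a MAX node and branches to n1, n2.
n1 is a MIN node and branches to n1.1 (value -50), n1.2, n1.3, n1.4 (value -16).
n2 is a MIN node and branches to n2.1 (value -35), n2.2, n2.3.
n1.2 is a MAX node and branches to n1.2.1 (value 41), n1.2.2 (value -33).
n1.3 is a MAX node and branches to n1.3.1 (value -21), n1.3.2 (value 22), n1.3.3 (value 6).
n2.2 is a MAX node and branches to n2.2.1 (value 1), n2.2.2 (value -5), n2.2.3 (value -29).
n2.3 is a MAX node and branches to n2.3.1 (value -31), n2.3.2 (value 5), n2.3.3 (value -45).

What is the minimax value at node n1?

n1.2 (MAX): max(41, -33) = 41
n1.3 (MAX): max(-21, 22, 6) = 22
n1 (MIN): min(-50, 41, 22, -16) = -50

-50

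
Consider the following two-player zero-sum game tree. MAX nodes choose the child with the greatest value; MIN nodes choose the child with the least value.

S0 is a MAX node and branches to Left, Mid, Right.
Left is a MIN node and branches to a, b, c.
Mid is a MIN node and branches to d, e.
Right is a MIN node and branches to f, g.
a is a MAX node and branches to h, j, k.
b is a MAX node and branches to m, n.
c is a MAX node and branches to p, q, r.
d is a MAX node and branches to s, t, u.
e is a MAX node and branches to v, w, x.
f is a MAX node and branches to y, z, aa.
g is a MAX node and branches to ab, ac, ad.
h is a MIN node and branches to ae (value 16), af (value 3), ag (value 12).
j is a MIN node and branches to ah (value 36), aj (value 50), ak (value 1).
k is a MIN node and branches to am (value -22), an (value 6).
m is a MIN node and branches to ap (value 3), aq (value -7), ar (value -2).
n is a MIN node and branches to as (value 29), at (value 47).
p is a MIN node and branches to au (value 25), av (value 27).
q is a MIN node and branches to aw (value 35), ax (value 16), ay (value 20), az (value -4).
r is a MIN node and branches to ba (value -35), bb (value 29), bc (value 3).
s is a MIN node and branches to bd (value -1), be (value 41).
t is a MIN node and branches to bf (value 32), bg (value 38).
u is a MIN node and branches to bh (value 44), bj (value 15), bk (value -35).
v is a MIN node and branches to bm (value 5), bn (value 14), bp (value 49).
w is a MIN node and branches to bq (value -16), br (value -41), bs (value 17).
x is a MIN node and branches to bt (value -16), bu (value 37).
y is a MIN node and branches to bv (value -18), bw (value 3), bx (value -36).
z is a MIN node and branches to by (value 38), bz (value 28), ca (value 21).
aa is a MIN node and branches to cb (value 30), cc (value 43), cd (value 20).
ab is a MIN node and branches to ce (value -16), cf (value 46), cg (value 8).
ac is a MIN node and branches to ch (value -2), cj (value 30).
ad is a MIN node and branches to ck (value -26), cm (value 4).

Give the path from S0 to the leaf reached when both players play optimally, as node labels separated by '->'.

h (MIN): min(16, 3, 12) = 3
j (MIN): min(36, 50, 1) = 1
k (MIN): min(-22, 6) = -22
a (MAX): max(3, 1, -22) = 3
m (MIN): min(3, -7, -2) = -7
n (MIN): min(29, 47) = 29
b (MAX): max(-7, 29) = 29
p (MIN): min(25, 27) = 25
q (MIN): min(35, 16, 20, -4) = -4
r (MIN): min(-35, 29, 3) = -35
c (MAX): max(25, -4, -35) = 25
Left (MIN): min(3, 29, 25) = 3
s (MIN): min(-1, 41) = -1
t (MIN): min(32, 38) = 32
u (MIN): min(44, 15, -35) = -35
d (MAX): max(-1, 32, -35) = 32
v (MIN): min(5, 14, 49) = 5
w (MIN): min(-16, -41, 17) = -41
x (MIN): min(-16, 37) = -16
e (MAX): max(5, -41, -16) = 5
Mid (MIN): min(32, 5) = 5
y (MIN): min(-18, 3, -36) = -36
z (MIN): min(38, 28, 21) = 21
aa (MIN): min(30, 43, 20) = 20
f (MAX): max(-36, 21, 20) = 21
ab (MIN): min(-16, 46, 8) = -16
ac (MIN): min(-2, 30) = -2
ad (MIN): min(-26, 4) = -26
g (MAX): max(-16, -2, -26) = -2
Right (MIN): min(21, -2) = -2
S0 (MAX): max(3, 5, -2) = 5
At S0, MAX picks Mid (highest: 5).
At Mid, MIN picks e (lowest: 5).
At e, MAX picks v (highest: 5).
At v, MIN picks bm (lowest: 5).
Terminal value 5.

S0 -> Mid -> e -> v -> bm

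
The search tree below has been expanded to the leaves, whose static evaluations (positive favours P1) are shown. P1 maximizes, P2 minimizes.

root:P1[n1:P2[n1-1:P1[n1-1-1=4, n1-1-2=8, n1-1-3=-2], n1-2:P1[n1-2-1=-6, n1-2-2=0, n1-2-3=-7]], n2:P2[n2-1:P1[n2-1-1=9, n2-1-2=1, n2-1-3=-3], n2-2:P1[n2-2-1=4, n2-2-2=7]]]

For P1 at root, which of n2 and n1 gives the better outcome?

n2

n2-1 (P1): max(9, 1, -3) = 9
n2-2 (P1): max(4, 7) = 7
n2 (P2): min(9, 7) = 7
n1-1 (P1): max(4, 8, -2) = 8
n1-2 (P1): max(-6, 0, -7) = 0
n1 (P2): min(8, 0) = 0
P1 prefers the higher value; n2=7, n1=0. n2 is better since 7 > 0.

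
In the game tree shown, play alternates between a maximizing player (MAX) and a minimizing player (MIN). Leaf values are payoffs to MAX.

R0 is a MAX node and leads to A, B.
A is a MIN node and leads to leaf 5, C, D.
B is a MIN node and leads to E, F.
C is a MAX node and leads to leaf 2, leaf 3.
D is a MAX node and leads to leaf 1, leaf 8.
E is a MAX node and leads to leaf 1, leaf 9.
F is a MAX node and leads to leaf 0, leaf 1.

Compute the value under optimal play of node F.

1

F (MAX): max(0, 1) = 1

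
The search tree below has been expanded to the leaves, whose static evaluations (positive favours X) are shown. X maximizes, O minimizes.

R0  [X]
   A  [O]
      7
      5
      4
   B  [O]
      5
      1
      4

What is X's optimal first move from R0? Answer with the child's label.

A (O): min(7, 5, 4) = 4
B (O): min(5, 1, 4) = 1
R0 (X): max(4, 1) = 4
X at R0 wants the highest of {A=4, B=1}, so chooses A.

A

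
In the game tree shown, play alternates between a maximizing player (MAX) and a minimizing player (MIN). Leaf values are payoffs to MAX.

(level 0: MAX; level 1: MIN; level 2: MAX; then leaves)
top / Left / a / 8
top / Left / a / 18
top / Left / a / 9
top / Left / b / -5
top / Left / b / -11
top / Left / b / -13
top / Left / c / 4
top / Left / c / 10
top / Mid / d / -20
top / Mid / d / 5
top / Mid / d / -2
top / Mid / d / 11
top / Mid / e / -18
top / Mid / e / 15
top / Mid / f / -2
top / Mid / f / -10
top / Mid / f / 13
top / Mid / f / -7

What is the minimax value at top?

a (MAX): max(8, 18, 9) = 18
b (MAX): max(-5, -11, -13) = -5
c (MAX): max(4, 10) = 10
Left (MIN): min(18, -5, 10) = -5
d (MAX): max(-20, 5, -2, 11) = 11
e (MAX): max(-18, 15) = 15
f (MAX): max(-2, -10, 13, -7) = 13
Mid (MIN): min(11, 15, 13) = 11
top (MAX): max(-5, 11) = 11

11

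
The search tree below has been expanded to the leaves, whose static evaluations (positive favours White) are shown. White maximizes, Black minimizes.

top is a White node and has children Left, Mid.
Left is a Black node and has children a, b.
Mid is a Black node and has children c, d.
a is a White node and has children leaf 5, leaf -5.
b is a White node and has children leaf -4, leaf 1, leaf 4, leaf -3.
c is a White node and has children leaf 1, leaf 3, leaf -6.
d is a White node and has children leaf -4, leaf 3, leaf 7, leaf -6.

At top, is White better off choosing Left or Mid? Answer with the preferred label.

Left

a (White): max(5, -5) = 5
b (White): max(-4, 1, 4, -3) = 4
Left (Black): min(5, 4) = 4
c (White): max(1, 3, -6) = 3
d (White): max(-4, 3, 7, -6) = 7
Mid (Black): min(3, 7) = 3
White prefers the higher value; Left=4, Mid=3. Left is better since 4 > 3.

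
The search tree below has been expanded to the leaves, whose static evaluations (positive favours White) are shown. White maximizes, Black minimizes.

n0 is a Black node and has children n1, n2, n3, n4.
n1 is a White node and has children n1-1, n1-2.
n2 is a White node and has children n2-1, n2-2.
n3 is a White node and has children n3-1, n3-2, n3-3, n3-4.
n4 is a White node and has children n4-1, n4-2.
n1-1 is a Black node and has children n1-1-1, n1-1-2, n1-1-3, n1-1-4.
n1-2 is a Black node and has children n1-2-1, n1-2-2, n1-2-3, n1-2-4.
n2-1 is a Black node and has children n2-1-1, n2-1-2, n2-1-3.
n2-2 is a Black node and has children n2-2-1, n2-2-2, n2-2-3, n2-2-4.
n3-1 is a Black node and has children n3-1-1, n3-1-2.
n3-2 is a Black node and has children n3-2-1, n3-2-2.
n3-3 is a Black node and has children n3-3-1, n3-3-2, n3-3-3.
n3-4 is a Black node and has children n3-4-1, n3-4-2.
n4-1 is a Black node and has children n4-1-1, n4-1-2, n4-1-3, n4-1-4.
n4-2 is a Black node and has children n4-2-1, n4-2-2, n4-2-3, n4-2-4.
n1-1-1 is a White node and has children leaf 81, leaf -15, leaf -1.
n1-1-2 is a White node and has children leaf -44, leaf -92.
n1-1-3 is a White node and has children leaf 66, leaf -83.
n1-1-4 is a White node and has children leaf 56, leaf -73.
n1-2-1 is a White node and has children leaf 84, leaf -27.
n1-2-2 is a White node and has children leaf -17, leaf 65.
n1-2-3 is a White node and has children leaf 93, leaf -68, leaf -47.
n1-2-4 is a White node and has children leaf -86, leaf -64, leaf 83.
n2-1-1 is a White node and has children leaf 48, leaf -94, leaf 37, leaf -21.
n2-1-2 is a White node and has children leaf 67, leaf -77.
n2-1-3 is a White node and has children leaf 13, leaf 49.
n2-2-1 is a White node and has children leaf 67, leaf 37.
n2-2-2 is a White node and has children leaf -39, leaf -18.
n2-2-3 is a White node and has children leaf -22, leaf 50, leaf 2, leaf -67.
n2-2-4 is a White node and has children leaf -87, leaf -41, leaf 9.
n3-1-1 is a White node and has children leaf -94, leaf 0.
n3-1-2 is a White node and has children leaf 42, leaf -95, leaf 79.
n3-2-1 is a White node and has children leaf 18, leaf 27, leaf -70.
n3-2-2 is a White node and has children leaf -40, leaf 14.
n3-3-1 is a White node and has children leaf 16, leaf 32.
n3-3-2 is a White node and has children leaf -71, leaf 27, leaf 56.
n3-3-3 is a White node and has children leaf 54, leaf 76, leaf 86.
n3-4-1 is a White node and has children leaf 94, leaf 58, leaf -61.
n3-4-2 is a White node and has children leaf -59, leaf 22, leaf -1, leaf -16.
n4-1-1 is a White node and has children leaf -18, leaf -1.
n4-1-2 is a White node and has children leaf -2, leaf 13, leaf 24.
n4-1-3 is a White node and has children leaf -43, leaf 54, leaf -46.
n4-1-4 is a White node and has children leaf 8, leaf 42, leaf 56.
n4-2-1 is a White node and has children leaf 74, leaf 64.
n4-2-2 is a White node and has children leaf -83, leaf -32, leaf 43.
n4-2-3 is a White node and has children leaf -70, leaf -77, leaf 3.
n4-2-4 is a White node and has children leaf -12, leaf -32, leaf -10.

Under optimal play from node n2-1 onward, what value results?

n2-1-1 (White): max(48, -94, 37, -21) = 48
n2-1-2 (White): max(67, -77) = 67
n2-1-3 (White): max(13, 49) = 49
n2-1 (Black): min(48, 67, 49) = 48

48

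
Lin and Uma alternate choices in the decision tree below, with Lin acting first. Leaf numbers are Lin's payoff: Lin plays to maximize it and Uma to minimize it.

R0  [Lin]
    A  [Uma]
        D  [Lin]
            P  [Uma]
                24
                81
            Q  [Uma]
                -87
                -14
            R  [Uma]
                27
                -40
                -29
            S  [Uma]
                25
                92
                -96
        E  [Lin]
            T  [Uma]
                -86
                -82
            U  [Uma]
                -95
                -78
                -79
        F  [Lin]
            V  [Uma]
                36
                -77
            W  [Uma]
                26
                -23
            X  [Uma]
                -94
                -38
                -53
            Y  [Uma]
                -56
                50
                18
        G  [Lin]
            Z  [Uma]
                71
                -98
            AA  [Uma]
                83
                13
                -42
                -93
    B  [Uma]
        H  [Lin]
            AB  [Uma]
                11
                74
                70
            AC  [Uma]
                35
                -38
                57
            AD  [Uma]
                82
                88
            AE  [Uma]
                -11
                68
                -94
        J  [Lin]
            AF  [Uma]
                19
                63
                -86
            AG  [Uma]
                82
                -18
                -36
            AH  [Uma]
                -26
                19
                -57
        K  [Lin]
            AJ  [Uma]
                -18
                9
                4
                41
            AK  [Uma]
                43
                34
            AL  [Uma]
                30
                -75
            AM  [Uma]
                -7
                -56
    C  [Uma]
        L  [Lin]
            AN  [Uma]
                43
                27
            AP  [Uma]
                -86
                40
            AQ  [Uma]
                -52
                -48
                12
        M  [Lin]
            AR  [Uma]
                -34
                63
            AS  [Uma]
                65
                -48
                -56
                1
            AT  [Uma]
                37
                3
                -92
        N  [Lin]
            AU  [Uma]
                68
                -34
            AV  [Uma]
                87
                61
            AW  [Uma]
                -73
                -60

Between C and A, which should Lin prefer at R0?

C

AN (Uma): min(43, 27) = 27
AP (Uma): min(-86, 40) = -86
AQ (Uma): min(-52, -48, 12) = -52
L (Lin): max(27, -86, -52) = 27
AR (Uma): min(-34, 63) = -34
AS (Uma): min(65, -48, -56, 1) = -56
AT (Uma): min(37, 3, -92) = -92
M (Lin): max(-34, -56, -92) = -34
AU (Uma): min(68, -34) = -34
AV (Uma): min(87, 61) = 61
AW (Uma): min(-73, -60) = -73
N (Lin): max(-34, 61, -73) = 61
C (Uma): min(27, -34, 61) = -34
P (Uma): min(24, 81) = 24
Q (Uma): min(-87, -14) = -87
R (Uma): min(27, -40, -29) = -40
S (Uma): min(25, 92, -96) = -96
D (Lin): max(24, -87, -40, -96) = 24
T (Uma): min(-86, -82) = -86
U (Uma): min(-95, -78, -79) = -95
E (Lin): max(-86, -95) = -86
V (Uma): min(36, -77) = -77
W (Uma): min(26, -23) = -23
X (Uma): min(-94, -38, -53) = -94
Y (Uma): min(-56, 50, 18) = -56
F (Lin): max(-77, -23, -94, -56) = -23
Z (Uma): min(71, -98) = -98
AA (Uma): min(83, 13, -42, -93) = -93
G (Lin): max(-98, -93) = -93
A (Uma): min(24, -86, -23, -93) = -93
Lin prefers the higher value; C=-34, A=-93. C is better since -34 > -93.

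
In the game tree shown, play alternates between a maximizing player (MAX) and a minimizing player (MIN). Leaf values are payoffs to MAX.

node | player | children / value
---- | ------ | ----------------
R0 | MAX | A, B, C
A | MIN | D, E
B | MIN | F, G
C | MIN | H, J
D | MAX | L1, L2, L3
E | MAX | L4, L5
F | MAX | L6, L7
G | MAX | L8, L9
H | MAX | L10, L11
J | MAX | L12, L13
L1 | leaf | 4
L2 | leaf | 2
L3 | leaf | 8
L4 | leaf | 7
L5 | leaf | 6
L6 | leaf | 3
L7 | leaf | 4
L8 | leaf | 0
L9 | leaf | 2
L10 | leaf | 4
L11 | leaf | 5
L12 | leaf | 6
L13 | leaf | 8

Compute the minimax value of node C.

5

H (MAX): max(4, 5) = 5
J (MAX): max(6, 8) = 8
C (MIN): min(5, 8) = 5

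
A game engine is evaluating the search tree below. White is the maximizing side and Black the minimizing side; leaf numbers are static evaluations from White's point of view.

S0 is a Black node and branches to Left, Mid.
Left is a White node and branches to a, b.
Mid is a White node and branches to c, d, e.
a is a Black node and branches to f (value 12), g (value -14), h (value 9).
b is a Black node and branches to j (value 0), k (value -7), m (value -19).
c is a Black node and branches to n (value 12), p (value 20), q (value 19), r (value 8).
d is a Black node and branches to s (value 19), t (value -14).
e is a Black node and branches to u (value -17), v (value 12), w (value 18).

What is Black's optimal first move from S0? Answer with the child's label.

a (Black): min(12, -14, 9) = -14
b (Black): min(0, -7, -19) = -19
Left (White): max(-14, -19) = -14
c (Black): min(12, 20, 19, 8) = 8
d (Black): min(19, -14) = -14
e (Black): min(-17, 12, 18) = -17
Mid (White): max(8, -14, -17) = 8
S0 (Black): min(-14, 8) = -14
Black at S0 wants the lowest of {Left=-14, Mid=8}, so chooses Left.

Left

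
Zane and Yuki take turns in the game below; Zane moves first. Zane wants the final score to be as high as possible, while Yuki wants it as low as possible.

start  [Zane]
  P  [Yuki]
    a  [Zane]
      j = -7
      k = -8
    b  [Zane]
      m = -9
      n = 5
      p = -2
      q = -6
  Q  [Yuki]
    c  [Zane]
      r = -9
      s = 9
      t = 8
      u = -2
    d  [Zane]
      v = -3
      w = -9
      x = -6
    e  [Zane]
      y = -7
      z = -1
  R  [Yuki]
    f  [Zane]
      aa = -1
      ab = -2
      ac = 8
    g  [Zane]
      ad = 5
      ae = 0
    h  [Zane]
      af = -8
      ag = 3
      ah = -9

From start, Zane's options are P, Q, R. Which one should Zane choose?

R

a (Zane): max(-7, -8) = -7
b (Zane): max(-9, 5, -2, -6) = 5
P (Yuki): min(-7, 5) = -7
c (Zane): max(-9, 9, 8, -2) = 9
d (Zane): max(-3, -9, -6) = -3
e (Zane): max(-7, -1) = -1
Q (Yuki): min(9, -3, -1) = -3
f (Zane): max(-1, -2, 8) = 8
g (Zane): max(5, 0) = 5
h (Zane): max(-8, 3, -9) = 3
R (Yuki): min(8, 5, 3) = 3
start (Zane): max(-7, -3, 3) = 3
Zane at start wants the highest of {P=-7, Q=-3, R=3}, so chooses R.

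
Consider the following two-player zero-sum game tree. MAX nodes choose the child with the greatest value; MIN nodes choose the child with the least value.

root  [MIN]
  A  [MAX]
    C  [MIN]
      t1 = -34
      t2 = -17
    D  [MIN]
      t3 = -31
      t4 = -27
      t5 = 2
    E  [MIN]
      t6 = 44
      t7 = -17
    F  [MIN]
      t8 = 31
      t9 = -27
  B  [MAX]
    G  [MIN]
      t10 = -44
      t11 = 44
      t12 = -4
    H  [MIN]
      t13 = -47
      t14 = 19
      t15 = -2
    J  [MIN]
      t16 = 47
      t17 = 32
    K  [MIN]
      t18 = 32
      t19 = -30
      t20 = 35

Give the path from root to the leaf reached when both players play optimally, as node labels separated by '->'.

root -> A -> E -> t7

C (MIN): min(-34, -17) = -34
D (MIN): min(-31, -27, 2) = -31
E (MIN): min(44, -17) = -17
F (MIN): min(31, -27) = -27
A (MAX): max(-34, -31, -17, -27) = -17
G (MIN): min(-44, 44, -4) = -44
H (MIN): min(-47, 19, -2) = -47
J (MIN): min(47, 32) = 32
K (MIN): min(32, -30, 35) = -30
B (MAX): max(-44, -47, 32, -30) = 32
root (MIN): min(-17, 32) = -17
At root, MIN picks A (lowest: -17).
At A, MAX picks E (highest: -17).
At E, MIN picks t7 (lowest: -17).
Terminal value -17.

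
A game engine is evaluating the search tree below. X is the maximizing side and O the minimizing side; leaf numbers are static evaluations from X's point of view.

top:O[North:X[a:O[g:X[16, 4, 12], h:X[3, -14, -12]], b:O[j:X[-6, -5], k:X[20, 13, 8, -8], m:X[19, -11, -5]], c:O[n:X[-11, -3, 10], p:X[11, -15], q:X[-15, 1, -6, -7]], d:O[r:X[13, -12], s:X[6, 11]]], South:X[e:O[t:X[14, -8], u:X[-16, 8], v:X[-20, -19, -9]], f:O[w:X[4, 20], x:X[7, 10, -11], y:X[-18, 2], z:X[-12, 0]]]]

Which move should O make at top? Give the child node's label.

South

g (X): max(16, 4, 12) = 16
h (X): max(3, -14, -12) = 3
a (O): min(16, 3) = 3
j (X): max(-6, -5) = -5
k (X): max(20, 13, 8, -8) = 20
m (X): max(19, -11, -5) = 19
b (O): min(-5, 20, 19) = -5
n (X): max(-11, -3, 10) = 10
p (X): max(11, -15) = 11
q (X): max(-15, 1, -6, -7) = 1
c (O): min(10, 11, 1) = 1
r (X): max(13, -12) = 13
s (X): max(6, 11) = 11
d (O): min(13, 11) = 11
North (X): max(3, -5, 1, 11) = 11
t (X): max(14, -8) = 14
u (X): max(-16, 8) = 8
v (X): max(-20, -19, -9) = -9
e (O): min(14, 8, -9) = -9
w (X): max(4, 20) = 20
x (X): max(7, 10, -11) = 10
y (X): max(-18, 2) = 2
z (X): max(-12, 0) = 0
f (O): min(20, 10, 2, 0) = 0
South (X): max(-9, 0) = 0
top (O): min(11, 0) = 0
O at top wants the lowest of {North=11, South=0}, so chooses South.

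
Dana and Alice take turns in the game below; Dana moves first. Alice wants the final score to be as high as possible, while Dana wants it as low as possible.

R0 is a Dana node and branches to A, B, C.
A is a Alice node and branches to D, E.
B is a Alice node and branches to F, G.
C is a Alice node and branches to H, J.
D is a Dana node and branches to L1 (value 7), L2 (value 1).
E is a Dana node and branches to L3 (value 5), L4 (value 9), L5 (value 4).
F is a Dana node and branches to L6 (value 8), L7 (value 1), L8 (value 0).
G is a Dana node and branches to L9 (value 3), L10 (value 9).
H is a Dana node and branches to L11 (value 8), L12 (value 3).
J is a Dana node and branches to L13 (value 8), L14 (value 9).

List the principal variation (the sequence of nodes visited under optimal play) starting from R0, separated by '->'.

D (Dana): min(7, 1) = 1
E (Dana): min(5, 9, 4) = 4
A (Alice): max(1, 4) = 4
F (Dana): min(8, 1, 0) = 0
G (Dana): min(3, 9) = 3
B (Alice): max(0, 3) = 3
H (Dana): min(8, 3) = 3
J (Dana): min(8, 9) = 8
C (Alice): max(3, 8) = 8
R0 (Dana): min(4, 3, 8) = 3
At R0, Dana picks B (lowest: 3).
At B, Alice picks G (highest: 3).
At G, Dana picks L9 (lowest: 3).
Terminal value 3.

R0 -> B -> G -> L9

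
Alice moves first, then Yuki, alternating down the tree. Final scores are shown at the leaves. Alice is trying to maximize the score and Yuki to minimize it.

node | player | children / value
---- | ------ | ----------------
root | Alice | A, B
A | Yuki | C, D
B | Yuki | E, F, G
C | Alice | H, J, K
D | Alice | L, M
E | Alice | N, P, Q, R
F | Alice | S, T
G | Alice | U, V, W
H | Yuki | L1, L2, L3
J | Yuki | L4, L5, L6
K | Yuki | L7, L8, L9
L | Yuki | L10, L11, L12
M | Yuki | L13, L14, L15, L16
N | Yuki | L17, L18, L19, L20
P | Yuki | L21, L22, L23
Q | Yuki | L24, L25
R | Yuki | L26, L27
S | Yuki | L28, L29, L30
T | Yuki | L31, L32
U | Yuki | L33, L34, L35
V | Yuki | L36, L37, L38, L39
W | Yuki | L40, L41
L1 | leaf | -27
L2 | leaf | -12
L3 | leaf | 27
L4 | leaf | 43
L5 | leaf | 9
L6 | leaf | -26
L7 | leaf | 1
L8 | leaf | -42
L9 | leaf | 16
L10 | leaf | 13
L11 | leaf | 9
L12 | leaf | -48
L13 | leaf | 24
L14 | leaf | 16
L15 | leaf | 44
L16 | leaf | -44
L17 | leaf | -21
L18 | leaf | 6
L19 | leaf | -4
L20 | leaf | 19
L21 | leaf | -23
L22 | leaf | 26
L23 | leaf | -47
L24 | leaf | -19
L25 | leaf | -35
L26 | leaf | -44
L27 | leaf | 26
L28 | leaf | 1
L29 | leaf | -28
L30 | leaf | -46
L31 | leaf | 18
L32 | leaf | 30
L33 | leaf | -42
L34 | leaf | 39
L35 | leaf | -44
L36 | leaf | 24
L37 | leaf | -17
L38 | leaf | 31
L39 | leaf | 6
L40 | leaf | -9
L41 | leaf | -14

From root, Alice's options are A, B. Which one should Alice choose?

B

H (Yuki): min(-27, -12, 27) = -27
J (Yuki): min(43, 9, -26) = -26
K (Yuki): min(1, -42, 16) = -42
C (Alice): max(-27, -26, -42) = -26
L (Yuki): min(13, 9, -48) = -48
M (Yuki): min(24, 16, 44, -44) = -44
D (Alice): max(-48, -44) = -44
A (Yuki): min(-26, -44) = -44
N (Yuki): min(-21, 6, -4, 19) = -21
P (Yuki): min(-23, 26, -47) = -47
Q (Yuki): min(-19, -35) = -35
R (Yuki): min(-44, 26) = -44
E (Alice): max(-21, -47, -35, -44) = -21
S (Yuki): min(1, -28, -46) = -46
T (Yuki): min(18, 30) = 18
F (Alice): max(-46, 18) = 18
U (Yuki): min(-42, 39, -44) = -44
V (Yuki): min(24, -17, 31, 6) = -17
W (Yuki): min(-9, -14) = -14
G (Alice): max(-44, -17, -14) = -14
B (Yuki): min(-21, 18, -14) = -21
root (Alice): max(-44, -21) = -21
Alice at root wants the highest of {A=-44, B=-21}, so chooses B.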